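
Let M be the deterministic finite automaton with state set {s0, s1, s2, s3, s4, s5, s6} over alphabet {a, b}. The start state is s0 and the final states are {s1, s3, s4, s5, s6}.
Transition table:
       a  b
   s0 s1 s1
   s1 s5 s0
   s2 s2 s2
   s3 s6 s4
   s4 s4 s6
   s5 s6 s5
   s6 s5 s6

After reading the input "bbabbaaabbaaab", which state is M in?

s0 --b--> s1
s1 --b--> s0
s0 --a--> s1
s1 --b--> s0
s0 --b--> s1
s1 --a--> s5
s5 --a--> s6
s6 --a--> s5
s5 --b--> s5
s5 --b--> s5
s5 --a--> s6
s6 --a--> s5
s5 --a--> s6
s6 --b--> s6

s6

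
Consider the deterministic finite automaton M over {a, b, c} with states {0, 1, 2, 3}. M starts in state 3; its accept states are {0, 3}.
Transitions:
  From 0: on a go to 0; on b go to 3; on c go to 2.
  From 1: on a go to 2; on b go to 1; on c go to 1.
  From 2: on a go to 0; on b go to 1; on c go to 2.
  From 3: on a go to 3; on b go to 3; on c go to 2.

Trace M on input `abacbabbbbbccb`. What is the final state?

3 --a--> 3
3 --b--> 3
3 --a--> 3
3 --c--> 2
2 --b--> 1
1 --a--> 2
2 --b--> 1
1 --b--> 1
1 --b--> 1
1 --b--> 1
1 --b--> 1
1 --c--> 1
1 --c--> 1
1 --b--> 1

1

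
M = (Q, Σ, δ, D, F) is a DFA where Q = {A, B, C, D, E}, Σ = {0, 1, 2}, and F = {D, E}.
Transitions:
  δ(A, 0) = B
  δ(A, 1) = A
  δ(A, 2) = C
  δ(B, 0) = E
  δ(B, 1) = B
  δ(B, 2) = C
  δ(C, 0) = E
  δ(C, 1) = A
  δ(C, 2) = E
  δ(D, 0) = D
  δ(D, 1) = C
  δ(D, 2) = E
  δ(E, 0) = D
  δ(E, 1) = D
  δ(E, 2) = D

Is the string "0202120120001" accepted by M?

rejected

D --0--> D
D --2--> E
E --0--> D
D --2--> E
E --1--> D
D --2--> E
E --0--> D
D --1--> C
C --2--> E
E --0--> D
D --0--> D
D --0--> D
D --1--> C
End in state C, which is not an accepting state.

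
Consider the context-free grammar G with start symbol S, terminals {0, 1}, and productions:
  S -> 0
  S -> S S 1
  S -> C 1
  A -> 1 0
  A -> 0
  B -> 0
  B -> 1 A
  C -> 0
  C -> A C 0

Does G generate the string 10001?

S ⇒ C1 ⇒ AC01 ⇒ 10C01 ⇒ 10001

yes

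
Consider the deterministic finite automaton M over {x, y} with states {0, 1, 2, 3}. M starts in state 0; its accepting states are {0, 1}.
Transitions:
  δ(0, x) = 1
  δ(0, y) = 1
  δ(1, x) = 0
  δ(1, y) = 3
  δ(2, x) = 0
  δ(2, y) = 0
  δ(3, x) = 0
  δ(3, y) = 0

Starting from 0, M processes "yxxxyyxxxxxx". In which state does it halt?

1

0 --y--> 1
1 --x--> 0
0 --x--> 1
1 --x--> 0
0 --y--> 1
1 --y--> 3
3 --x--> 0
0 --x--> 1
1 --x--> 0
0 --x--> 1
1 --x--> 0
0 --x--> 1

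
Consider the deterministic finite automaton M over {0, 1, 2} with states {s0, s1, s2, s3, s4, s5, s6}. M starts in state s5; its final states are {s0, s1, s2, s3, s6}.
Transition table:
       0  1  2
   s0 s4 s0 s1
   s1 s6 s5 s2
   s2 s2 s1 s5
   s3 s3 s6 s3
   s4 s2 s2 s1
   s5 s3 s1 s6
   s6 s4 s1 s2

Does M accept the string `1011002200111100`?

s5 --1--> s1
s1 --0--> s6
s6 --1--> s1
s1 --1--> s5
s5 --0--> s3
s3 --0--> s3
s3 --2--> s3
s3 --2--> s3
s3 --0--> s3
s3 --0--> s3
s3 --1--> s6
s6 --1--> s1
s1 --1--> s5
s5 --1--> s1
s1 --0--> s6
s6 --0--> s4
End in state s4, which is not an accepting state.

rejected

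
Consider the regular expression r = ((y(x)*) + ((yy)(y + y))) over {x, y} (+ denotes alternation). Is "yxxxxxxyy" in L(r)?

Neither (y(x)*) nor ((yy)(y+y)) matches yxxxxxxyy.

no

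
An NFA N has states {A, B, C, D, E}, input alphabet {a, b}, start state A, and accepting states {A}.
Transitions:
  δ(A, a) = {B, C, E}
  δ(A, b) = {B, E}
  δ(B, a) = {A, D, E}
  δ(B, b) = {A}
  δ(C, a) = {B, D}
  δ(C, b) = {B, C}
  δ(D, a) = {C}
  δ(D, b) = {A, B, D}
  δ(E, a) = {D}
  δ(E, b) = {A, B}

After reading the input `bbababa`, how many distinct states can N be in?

Start: {A}
read b: {B, E}
read b: {A, B}
read a: {A, B, C, D, E}
read b: {A, B, C, D, E}
read a: {A, B, C, D, E}
read b: {A, B, C, D, E}
read a: {A, B, C, D, E}
Final reachable set {A, B, C, D, E} has 5 states.

5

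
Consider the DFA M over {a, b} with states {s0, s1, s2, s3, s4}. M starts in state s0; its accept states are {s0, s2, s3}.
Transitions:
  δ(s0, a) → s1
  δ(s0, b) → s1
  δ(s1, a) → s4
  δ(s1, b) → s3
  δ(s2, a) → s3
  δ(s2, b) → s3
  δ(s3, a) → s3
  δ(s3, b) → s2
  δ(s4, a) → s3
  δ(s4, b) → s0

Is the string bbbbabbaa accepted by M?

accepted

s0 --b--> s1
s1 --b--> s3
s3 --b--> s2
s2 --b--> s3
s3 --a--> s3
s3 --b--> s2
s2 --b--> s3
s3 --a--> s3
s3 --a--> s3
End in state s3, which is an accepting state.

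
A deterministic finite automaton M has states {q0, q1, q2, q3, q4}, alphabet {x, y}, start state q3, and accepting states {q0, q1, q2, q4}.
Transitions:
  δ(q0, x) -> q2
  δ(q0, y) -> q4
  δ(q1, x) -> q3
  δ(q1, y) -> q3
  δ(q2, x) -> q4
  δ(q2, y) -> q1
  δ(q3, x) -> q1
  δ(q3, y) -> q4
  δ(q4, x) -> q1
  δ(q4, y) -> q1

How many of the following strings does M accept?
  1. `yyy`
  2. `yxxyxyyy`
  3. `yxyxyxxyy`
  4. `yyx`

`yyy`: rejected
`yxxyxyyy`: accepted
`yxyxyxxyy`: accepted
`yyx`: rejected

2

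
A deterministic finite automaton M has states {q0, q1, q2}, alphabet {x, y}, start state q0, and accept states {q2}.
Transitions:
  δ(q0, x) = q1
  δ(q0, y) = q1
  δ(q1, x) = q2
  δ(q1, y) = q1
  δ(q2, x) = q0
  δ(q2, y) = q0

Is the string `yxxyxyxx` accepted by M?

q0 --y--> q1
q1 --x--> q2
q2 --x--> q0
q0 --y--> q1
q1 --x--> q2
q2 --y--> q0
q0 --x--> q1
q1 --x--> q2
End in state q2, which is an accepting state.

accepted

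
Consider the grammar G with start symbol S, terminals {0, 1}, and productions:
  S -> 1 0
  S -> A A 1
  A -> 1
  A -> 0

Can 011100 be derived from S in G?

no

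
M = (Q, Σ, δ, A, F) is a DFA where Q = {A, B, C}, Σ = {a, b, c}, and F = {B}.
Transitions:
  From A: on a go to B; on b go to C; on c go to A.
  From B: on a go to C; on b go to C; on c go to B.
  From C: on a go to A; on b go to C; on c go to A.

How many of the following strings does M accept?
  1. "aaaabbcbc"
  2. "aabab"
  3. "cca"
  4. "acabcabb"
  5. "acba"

1

"aaaabbcbc": rejected
"aabab": rejected
"cca": accepted
"acabcabb": rejected
"acba": rejected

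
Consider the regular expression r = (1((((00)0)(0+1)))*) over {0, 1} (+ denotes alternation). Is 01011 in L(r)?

no

No split of 01011 into u·v has 1 matching u and ((((00)0)(0+1)))* matching v.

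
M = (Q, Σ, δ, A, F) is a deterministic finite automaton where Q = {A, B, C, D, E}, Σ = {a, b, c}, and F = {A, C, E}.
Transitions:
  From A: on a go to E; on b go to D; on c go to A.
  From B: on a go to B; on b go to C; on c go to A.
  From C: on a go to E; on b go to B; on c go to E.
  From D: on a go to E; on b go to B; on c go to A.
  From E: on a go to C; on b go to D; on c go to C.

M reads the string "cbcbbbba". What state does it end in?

A --c--> A
A --b--> D
D --c--> A
A --b--> D
D --b--> B
B --b--> C
C --b--> B
B --a--> B

B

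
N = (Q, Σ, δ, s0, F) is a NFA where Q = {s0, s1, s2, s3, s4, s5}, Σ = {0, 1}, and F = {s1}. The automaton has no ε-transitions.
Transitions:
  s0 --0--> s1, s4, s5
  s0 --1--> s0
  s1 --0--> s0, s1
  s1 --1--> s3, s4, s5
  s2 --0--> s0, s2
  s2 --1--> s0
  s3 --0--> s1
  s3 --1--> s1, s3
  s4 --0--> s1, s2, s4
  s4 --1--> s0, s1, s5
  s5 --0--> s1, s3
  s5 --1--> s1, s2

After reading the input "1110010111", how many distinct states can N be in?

Start: {s0}
read 1: {s0}
read 1: {s0}
read 1: {s0}
read 0: {s1, s4, s5}
read 0: {s0, s1, s2, s3, s4}
read 1: {s0, s1, s3, s4, s5}
read 0: {s0, s1, s2, s3, s4, s5}
read 1: {s0, s1, s2, s3, s4, s5}
read 1: {s0, s1, s2, s3, s4, s5}
read 1: {s0, s1, s2, s3, s4, s5}
Final reachable set {s0, s1, s2, s3, s4, s5} has 6 states.

6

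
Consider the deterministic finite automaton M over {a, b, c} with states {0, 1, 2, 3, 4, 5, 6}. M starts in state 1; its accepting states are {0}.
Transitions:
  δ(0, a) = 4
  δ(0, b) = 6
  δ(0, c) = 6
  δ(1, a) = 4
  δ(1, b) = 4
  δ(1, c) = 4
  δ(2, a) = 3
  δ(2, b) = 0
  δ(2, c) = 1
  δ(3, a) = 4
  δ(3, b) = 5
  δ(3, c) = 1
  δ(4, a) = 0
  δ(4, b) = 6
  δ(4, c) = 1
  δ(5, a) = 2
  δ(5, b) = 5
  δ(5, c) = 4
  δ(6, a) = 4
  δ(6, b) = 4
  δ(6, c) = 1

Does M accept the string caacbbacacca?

accepted

1 --c--> 4
4 --a--> 0
0 --a--> 4
4 --c--> 1
1 --b--> 4
4 --b--> 6
6 --a--> 4
4 --c--> 1
1 --a--> 4
4 --c--> 1
1 --c--> 4
4 --a--> 0
End in state 0, which is an accepting state.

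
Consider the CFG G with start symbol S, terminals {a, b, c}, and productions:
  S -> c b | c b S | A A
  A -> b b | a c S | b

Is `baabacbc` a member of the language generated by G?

no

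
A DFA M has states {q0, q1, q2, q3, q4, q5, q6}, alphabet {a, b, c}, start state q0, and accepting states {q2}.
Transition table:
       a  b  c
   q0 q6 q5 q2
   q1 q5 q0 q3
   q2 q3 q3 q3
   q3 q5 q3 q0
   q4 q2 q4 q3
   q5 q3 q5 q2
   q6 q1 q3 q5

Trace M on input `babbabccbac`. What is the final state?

q0 --b--> q5
q5 --a--> q3
q3 --b--> q3
q3 --b--> q3
q3 --a--> q5
q5 --b--> q5
q5 --c--> q2
q2 --c--> q3
q3 --b--> q3
q3 --a--> q5
q5 --c--> q2

q2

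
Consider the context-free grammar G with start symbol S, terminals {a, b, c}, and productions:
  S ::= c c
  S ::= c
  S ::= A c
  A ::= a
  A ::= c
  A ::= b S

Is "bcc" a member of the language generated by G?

yes

S ⇒ Ac ⇒ bSc ⇒ bcc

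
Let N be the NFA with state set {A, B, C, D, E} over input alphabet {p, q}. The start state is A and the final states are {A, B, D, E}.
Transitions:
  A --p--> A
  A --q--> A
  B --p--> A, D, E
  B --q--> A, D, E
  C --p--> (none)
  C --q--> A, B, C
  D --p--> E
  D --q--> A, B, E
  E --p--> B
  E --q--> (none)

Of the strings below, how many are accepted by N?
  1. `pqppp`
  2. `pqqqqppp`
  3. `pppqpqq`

3

`pqppp`: accepted
`pqqqqppp`: accepted
`pppqpqq`: accepted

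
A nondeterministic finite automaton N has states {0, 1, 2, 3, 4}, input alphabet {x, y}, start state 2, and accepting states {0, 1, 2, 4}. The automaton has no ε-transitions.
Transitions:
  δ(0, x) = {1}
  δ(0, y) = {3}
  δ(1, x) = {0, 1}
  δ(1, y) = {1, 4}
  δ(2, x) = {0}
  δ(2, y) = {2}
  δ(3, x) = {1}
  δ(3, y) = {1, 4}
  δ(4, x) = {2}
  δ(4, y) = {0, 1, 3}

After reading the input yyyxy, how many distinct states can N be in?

Start: {2}
read y: {2}
read y: {2}
read y: {2}
read x: {0}
read y: {3}
Final reachable set {3} has 1 state.

1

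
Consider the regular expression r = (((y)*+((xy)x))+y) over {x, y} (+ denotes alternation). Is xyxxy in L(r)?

Neither ((y)*+((xy)x)) nor y matches xyxxy.

no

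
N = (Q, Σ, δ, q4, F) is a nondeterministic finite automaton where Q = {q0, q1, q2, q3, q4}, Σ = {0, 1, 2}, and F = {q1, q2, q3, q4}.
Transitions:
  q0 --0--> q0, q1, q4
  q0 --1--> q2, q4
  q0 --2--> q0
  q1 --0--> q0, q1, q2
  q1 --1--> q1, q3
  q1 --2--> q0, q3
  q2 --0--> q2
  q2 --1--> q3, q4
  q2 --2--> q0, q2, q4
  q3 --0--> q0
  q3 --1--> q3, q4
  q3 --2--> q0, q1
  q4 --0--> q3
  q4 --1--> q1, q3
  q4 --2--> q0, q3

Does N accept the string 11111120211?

accepted

Start: {q4}
read 1: {q1, q3}
read 1: {q1, q3, q4}
read 1: {q1, q3, q4}
read 1: {q1, q3, q4}
read 1: {q1, q3, q4}
read 1: {q1, q3, q4}
read 2: {q0, q1, q3}
read 0: {q0, q1, q2, q4}
read 2: {q0, q2, q3, q4}
read 1: {q1, q2, q3, q4}
read 1: {q1, q3, q4}
Reachable ∩ accepting = {q1, q3, q4} — nonempty.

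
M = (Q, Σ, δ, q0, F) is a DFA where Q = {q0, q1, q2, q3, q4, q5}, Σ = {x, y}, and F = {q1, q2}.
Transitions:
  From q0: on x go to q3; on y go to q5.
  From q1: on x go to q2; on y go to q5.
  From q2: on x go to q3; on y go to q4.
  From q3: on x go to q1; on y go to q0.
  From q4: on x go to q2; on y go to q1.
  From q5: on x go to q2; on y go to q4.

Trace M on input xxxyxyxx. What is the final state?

q3

q0 --x--> q3
q3 --x--> q1
q1 --x--> q2
q2 --y--> q4
q4 --x--> q2
q2 --y--> q4
q4 --x--> q2
q2 --x--> q3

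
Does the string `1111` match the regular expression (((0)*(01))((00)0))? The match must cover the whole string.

no

No split of 1111 into u·v has ((0)*(01)) matching u and ((00)0) matching v.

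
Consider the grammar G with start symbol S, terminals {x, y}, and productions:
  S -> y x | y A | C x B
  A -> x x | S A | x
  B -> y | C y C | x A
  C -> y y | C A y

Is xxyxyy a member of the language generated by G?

no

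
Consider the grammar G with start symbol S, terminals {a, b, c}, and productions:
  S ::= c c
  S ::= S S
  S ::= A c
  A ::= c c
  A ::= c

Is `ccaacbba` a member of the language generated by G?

no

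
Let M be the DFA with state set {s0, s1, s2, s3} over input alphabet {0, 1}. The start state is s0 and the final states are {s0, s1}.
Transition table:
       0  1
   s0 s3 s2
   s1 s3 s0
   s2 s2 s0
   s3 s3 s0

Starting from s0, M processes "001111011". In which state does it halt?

s0 --0--> s3
s3 --0--> s3
s3 --1--> s0
s0 --1--> s2
s2 --1--> s0
s0 --1--> s2
s2 --0--> s2
s2 --1--> s0
s0 --1--> s2

s2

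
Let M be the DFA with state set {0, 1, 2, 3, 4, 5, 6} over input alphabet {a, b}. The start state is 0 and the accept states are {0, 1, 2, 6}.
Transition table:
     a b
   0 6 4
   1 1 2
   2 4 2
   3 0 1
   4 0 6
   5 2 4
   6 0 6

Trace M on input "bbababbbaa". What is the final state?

6

0 --b--> 4
4 --b--> 6
6 --a--> 0
0 --b--> 4
4 --a--> 0
0 --b--> 4
4 --b--> 6
6 --b--> 6
6 --a--> 0
0 --a--> 6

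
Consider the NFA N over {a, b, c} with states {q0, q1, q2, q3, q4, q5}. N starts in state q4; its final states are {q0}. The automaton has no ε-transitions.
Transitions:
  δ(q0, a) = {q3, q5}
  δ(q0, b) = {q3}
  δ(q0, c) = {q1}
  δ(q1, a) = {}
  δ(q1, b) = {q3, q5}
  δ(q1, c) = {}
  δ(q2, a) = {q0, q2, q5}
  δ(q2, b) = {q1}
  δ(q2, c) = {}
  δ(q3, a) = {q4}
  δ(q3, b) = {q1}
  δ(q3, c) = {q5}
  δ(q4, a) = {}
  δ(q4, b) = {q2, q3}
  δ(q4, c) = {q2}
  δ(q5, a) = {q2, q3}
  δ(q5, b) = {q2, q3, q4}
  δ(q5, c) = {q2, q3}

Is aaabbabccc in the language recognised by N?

Start: {q4}
read a: {}
The reachable set is empty and stays empty for the remaining 9 symbols.
Reachable ∩ accepting = {} — empty.

rejected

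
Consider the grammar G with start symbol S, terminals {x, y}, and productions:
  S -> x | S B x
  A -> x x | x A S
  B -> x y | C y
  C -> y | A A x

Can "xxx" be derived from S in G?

no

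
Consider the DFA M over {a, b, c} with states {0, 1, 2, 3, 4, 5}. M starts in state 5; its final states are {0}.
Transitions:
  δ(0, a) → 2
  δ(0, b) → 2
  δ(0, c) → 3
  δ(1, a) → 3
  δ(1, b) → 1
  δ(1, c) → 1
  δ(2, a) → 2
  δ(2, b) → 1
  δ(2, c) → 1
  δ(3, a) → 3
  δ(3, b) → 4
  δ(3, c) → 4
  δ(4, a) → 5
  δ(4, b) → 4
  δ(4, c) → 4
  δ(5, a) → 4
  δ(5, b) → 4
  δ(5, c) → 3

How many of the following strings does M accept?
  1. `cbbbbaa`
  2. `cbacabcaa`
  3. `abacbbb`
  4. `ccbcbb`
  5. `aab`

`cbbbbaa`: rejected
`cbacabcaa`: rejected
`abacbbb`: rejected
`ccbcbb`: rejected
`aab`: rejected

0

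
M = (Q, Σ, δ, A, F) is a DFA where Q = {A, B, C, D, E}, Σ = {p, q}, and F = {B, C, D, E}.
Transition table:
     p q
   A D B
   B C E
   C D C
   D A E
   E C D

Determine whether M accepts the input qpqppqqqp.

rejected

A --q--> B
B --p--> C
C --q--> C
C --p--> D
D --p--> A
A --q--> B
B --q--> E
E --q--> D
D --p--> A
End in state A, which is not an accepting state.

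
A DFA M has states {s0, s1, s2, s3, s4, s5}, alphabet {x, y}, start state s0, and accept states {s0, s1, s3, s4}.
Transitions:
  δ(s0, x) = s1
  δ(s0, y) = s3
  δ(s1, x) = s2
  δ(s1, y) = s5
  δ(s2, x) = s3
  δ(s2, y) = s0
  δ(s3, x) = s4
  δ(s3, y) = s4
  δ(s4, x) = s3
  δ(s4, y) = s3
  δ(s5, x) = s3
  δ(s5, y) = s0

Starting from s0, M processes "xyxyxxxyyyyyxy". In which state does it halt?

s0 --x--> s1
s1 --y--> s5
s5 --x--> s3
s3 --y--> s4
s4 --x--> s3
s3 --x--> s4
s4 --x--> s3
s3 --y--> s4
s4 --y--> s3
s3 --y--> s4
s4 --y--> s3
s3 --y--> s4
s4 --x--> s3
s3 --y--> s4

s4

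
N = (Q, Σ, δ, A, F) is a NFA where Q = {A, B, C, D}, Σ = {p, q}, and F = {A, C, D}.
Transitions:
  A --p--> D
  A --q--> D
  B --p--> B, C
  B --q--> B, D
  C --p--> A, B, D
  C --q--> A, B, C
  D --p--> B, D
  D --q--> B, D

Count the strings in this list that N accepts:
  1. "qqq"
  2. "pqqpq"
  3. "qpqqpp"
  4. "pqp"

"qqq": accepted
"pqqpq": accepted
"qpqqpp": accepted
"pqp": accepted

4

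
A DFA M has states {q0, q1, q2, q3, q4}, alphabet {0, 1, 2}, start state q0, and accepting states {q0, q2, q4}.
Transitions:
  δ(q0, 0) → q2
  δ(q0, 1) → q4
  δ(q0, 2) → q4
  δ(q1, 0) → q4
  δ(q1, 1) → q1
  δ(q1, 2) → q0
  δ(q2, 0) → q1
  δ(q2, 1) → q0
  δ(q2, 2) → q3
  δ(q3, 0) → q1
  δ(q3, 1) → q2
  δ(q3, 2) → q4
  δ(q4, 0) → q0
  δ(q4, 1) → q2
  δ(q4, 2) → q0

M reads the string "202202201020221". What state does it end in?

q4

q0 --2--> q4
q4 --0--> q0
q0 --2--> q4
q4 --2--> q0
q0 --0--> q2
q2 --2--> q3
q3 --2--> q4
q4 --0--> q0
q0 --1--> q4
q4 --0--> q0
q0 --2--> q4
q4 --0--> q0
q0 --2--> q4
q4 --2--> q0
q0 --1--> q4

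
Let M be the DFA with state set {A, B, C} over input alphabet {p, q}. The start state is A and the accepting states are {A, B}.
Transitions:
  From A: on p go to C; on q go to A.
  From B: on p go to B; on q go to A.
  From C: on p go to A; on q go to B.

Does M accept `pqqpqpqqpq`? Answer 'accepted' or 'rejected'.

A --p--> C
C --q--> B
B --q--> A
A --p--> C
C --q--> B
B --p--> B
B --q--> A
A --q--> A
A --p--> C
C --q--> B
End in state B, which is an accepting state.

accepted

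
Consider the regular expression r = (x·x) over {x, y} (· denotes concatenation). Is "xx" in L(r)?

yes

Split as x·x: x matches x and x matches x.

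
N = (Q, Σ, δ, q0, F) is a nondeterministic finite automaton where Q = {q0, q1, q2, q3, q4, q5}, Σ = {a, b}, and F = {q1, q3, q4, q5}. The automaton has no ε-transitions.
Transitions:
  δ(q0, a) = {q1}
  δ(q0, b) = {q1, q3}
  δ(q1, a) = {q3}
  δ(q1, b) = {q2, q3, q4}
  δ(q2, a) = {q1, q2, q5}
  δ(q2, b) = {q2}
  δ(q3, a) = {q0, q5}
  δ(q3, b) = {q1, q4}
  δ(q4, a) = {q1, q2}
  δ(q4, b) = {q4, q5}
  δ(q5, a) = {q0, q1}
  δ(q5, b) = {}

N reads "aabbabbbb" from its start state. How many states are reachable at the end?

5

Start: {q0}
read a: {q1}
read a: {q3}
read b: {q1, q4}
read b: {q2, q3, q4, q5}
read a: {q0, q1, q2, q5}
read b: {q1, q2, q3, q4}
read b: {q1, q2, q3, q4, q5}
read b: {q1, q2, q3, q4, q5}
read b: {q1, q2, q3, q4, q5}
Final reachable set {q1, q2, q3, q4, q5} has 5 states.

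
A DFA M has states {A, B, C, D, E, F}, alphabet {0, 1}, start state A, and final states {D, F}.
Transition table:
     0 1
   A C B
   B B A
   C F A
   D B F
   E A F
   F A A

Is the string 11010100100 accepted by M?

accepted

A --1--> B
B --1--> A
A --0--> C
C --1--> A
A --0--> C
C --1--> A
A --0--> C
C --0--> F
F --1--> A
A --0--> C
C --0--> F
End in state F, which is an accepting state.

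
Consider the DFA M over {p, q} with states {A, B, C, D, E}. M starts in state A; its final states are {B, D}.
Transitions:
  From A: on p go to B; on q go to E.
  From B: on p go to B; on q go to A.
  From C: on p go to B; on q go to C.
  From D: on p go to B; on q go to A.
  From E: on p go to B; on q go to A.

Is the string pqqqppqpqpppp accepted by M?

accepted

A --p--> B
B --q--> A
A --q--> E
E --q--> A
A --p--> B
B --p--> B
B --q--> A
A --p--> B
B --q--> A
A --p--> B
B --p--> B
B --p--> B
B --p--> B
End in state B, which is an accepting state.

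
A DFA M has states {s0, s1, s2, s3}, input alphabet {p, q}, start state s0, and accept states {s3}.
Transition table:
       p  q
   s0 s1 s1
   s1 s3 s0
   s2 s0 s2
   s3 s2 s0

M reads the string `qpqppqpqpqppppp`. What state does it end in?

s1

s0 --q--> s1
s1 --p--> s3
s3 --q--> s0
s0 --p--> s1
s1 --p--> s3
s3 --q--> s0
s0 --p--> s1
s1 --q--> s0
s0 --p--> s1
s1 --q--> s0
s0 --p--> s1
s1 --p--> s3
s3 --p--> s2
s2 --p--> s0
s0 --p--> s1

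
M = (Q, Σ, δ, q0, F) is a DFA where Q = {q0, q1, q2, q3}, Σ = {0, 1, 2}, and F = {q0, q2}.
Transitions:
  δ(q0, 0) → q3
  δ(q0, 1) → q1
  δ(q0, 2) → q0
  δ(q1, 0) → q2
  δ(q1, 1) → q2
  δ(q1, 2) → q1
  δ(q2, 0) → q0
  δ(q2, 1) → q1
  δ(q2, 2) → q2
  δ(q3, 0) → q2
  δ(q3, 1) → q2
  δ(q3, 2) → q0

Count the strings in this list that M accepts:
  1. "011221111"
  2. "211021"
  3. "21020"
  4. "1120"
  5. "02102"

"011221111": rejected
"211021": rejected
"21020": accepted
"1120": accepted
"02102": accepted

3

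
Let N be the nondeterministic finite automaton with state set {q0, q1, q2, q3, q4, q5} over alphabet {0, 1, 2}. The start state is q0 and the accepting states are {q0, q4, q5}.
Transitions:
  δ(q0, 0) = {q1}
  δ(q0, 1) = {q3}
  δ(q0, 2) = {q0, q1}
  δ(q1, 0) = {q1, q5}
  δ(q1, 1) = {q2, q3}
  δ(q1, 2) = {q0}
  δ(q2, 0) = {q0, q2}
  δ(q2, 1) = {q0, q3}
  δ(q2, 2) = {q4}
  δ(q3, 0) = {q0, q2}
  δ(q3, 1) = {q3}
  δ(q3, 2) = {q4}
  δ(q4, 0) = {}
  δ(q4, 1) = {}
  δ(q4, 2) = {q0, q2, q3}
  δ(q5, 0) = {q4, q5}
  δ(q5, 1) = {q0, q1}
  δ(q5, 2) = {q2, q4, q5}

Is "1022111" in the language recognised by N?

rejected

Start: {q0}
read 1: {q3}
read 0: {q0, q2}
read 2: {q0, q1, q4}
read 2: {q0, q1, q2, q3}
read 1: {q0, q2, q3}
read 1: {q0, q3}
read 1: {q3}
Reachable ∩ accepting = {} — empty.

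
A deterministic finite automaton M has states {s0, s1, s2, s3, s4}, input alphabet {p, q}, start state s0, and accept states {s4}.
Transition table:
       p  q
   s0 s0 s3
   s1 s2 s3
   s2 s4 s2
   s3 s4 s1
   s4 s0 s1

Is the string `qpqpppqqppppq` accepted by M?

rejected

s0 --q--> s3
s3 --p--> s4
s4 --q--> s1
s1 --p--> s2
s2 --p--> s4
s4 --p--> s0
s0 --q--> s3
s3 --q--> s1
s1 --p--> s2
s2 --p--> s4
s4 --p--> s0
s0 --p--> s0
s0 --q--> s3
End in state s3, which is not an accepting state.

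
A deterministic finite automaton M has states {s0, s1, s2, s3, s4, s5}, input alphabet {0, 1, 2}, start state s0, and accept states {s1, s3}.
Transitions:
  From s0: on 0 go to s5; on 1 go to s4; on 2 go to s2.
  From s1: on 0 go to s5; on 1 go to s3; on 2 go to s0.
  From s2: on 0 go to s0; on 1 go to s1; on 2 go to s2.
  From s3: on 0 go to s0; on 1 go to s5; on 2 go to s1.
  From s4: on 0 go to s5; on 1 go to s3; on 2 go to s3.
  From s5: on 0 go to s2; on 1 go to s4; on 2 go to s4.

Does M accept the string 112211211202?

rejected

s0 --1--> s4
s4 --1--> s3
s3 --2--> s1
s1 --2--> s0
s0 --1--> s4
s4 --1--> s3
s3 --2--> s1
s1 --1--> s3
s3 --1--> s5
s5 --2--> s4
s4 --0--> s5
s5 --2--> s4
End in state s4, which is not an accepting state.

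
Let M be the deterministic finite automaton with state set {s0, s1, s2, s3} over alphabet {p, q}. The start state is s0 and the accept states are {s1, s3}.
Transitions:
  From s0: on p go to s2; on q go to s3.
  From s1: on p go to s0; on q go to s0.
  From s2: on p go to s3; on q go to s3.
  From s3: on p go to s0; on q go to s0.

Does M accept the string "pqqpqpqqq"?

accepted

s0 --p--> s2
s2 --q--> s3
s3 --q--> s0
s0 --p--> s2
s2 --q--> s3
s3 --p--> s0
s0 --q--> s3
s3 --q--> s0
s0 --q--> s3
End in state s3, which is an accepting state.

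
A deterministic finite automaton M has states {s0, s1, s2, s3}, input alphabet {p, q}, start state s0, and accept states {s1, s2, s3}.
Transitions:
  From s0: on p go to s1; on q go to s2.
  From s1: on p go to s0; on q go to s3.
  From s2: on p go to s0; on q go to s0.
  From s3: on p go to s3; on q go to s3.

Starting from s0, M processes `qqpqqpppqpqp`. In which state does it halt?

s3

s0 --q--> s2
s2 --q--> s0
s0 --p--> s1
s1 --q--> s3
s3 --q--> s3
s3 --p--> s3
s3 --p--> s3
s3 --p--> s3
s3 --q--> s3
s3 --p--> s3
s3 --q--> s3
s3 --p--> s3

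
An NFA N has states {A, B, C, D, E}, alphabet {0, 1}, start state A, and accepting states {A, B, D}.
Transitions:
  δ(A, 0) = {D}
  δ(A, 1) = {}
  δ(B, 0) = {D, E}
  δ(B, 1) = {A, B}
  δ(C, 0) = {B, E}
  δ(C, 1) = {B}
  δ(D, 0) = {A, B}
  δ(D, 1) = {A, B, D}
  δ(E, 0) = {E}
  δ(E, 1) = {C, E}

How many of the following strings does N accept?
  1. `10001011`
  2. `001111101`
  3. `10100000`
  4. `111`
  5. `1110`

1

`10001011`: rejected
`001111101`: accepted
`10100000`: rejected
`111`: rejected
`1110`: rejected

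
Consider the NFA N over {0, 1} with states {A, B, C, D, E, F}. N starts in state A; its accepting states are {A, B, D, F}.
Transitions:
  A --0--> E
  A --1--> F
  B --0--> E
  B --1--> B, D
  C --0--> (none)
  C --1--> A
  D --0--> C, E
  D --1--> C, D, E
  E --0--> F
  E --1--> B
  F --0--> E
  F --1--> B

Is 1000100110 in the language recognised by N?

rejected

Start: {A}
read 1: {F}
read 0: {E}
read 0: {F}
read 0: {E}
read 1: {B}
read 0: {E}
read 0: {F}
read 1: {B}
read 1: {B, D}
read 0: {C, E}
Reachable ∩ accepting = {} — empty.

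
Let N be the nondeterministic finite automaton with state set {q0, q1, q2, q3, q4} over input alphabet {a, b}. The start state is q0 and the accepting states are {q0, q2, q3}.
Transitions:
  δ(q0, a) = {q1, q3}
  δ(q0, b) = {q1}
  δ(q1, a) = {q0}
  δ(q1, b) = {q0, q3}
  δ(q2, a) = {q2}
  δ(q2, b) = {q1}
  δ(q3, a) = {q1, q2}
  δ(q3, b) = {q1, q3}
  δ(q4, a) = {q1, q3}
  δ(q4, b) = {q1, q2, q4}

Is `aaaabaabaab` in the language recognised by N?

Start: {q0}
read a: {q1, q3}
read a: {q0, q1, q2}
read a: {q0, q1, q2, q3}
read a: {q0, q1, q2, q3}
read b: {q0, q1, q3}
read a: {q0, q1, q2, q3}
read a: {q0, q1, q2, q3}
read b: {q0, q1, q3}
read a: {q0, q1, q2, q3}
read a: {q0, q1, q2, q3}
read b: {q0, q1, q3}
Reachable ∩ accepting = {q0, q3} — nonempty.

accepted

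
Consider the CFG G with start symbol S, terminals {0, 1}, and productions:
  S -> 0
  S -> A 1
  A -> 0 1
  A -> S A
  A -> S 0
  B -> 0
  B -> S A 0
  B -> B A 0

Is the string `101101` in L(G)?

no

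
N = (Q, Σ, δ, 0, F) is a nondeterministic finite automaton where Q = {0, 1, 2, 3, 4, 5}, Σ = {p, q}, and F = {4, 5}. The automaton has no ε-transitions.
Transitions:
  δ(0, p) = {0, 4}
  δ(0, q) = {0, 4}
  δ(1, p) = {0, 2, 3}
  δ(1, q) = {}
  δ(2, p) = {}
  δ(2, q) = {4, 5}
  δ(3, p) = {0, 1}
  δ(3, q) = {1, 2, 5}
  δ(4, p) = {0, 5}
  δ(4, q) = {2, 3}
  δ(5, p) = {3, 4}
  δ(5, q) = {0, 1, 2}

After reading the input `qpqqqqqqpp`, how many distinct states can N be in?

Start: {0}
read q: {0, 4}
read p: {0, 4, 5}
read q: {0, 1, 2, 3, 4}
read q: {0, 1, 2, 3, 4, 5}
read q: {0, 1, 2, 3, 4, 5}
read q: {0, 1, 2, 3, 4, 5}
read q: {0, 1, 2, 3, 4, 5}
read q: {0, 1, 2, 3, 4, 5}
read p: {0, 1, 2, 3, 4, 5}
read p: {0, 1, 2, 3, 4, 5}
Final reachable set {0, 1, 2, 3, 4, 5} has 6 states.

6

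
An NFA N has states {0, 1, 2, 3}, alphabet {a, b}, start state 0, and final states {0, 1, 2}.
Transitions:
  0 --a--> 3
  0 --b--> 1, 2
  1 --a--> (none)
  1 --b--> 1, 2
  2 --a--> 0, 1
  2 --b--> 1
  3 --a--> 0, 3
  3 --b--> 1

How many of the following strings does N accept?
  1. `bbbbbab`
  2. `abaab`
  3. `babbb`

2

`bbbbbab`: accepted
`abaab`: rejected
`babbb`: accepted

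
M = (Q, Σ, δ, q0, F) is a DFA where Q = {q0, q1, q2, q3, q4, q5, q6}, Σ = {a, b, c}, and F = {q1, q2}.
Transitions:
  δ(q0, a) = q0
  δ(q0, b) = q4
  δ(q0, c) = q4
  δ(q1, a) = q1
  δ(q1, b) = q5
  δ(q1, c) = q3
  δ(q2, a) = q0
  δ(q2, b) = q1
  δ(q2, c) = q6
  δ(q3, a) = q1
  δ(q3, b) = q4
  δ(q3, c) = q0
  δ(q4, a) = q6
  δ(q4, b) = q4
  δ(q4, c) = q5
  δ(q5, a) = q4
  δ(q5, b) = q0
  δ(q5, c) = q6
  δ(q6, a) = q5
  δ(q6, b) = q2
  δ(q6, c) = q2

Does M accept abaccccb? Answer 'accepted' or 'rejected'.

q0 --a--> q0
q0 --b--> q4
q4 --a--> q6
q6 --c--> q2
q2 --c--> q6
q6 --c--> q2
q2 --c--> q6
q6 --b--> q2
End in state q2, which is an accepting state.

accepted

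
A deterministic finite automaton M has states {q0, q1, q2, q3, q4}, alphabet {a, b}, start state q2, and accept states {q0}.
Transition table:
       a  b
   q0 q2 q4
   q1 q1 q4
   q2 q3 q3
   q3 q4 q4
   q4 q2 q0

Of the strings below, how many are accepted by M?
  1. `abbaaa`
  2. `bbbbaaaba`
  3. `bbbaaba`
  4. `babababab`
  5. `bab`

1

`abbaaa`: rejected
`bbbbaaaba`: rejected
`bbbaaba`: rejected
`babababab`: rejected
`bab`: accepted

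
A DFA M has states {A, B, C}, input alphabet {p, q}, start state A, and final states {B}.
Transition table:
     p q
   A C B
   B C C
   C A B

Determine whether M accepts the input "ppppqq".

A --p--> C
C --p--> A
A --p--> C
C --p--> A
A --q--> B
B --q--> C
End in state C, which is not an accepting state.

rejected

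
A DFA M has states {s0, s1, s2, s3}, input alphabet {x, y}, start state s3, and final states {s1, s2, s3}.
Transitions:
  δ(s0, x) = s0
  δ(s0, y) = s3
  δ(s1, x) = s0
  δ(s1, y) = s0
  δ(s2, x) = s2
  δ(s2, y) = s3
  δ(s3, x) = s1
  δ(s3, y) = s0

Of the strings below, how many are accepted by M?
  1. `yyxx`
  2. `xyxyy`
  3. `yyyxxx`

0

`yyxx`: rejected
`xyxyy`: rejected
`yyyxxx`: rejected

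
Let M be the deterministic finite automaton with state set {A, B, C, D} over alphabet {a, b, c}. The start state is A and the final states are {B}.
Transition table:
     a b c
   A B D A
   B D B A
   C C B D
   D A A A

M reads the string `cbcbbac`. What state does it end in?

A

A --c--> A
A --b--> D
D --c--> A
A --b--> D
D --b--> A
A --a--> B
B --c--> A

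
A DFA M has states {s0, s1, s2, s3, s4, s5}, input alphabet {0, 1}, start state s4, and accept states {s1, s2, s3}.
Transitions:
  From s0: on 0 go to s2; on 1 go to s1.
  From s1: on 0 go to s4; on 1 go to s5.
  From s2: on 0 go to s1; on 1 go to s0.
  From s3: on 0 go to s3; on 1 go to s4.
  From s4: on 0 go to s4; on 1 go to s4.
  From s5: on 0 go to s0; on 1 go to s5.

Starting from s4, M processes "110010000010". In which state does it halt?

s4 --1--> s4
s4 --1--> s4
s4 --0--> s4
s4 --0--> s4
s4 --1--> s4
s4 --0--> s4
s4 --0--> s4
s4 --0--> s4
s4 --0--> s4
s4 --0--> s4
s4 --1--> s4
s4 --0--> s4

s4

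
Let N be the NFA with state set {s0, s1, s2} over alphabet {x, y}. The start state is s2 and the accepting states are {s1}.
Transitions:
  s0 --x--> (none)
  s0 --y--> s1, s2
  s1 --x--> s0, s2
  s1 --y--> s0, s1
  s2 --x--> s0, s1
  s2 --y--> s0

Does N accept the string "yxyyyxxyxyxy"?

rejected

Start: {s2}
read y: {s0}
read x: {}
The reachable set is empty and stays empty for the remaining 10 symbols.
Reachable ∩ accepting = {} — empty.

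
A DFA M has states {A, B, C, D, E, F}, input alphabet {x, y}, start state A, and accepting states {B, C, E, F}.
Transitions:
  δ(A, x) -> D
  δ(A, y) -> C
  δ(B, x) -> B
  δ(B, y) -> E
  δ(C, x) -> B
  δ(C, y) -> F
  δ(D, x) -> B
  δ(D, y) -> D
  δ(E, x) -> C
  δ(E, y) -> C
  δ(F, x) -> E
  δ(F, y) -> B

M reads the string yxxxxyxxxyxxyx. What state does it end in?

A --y--> C
C --x--> B
B --x--> B
B --x--> B
B --x--> B
B --y--> E
E --x--> C
C --x--> B
B --x--> B
B --y--> E
E --x--> C
C --x--> B
B --y--> E
E --x--> C

C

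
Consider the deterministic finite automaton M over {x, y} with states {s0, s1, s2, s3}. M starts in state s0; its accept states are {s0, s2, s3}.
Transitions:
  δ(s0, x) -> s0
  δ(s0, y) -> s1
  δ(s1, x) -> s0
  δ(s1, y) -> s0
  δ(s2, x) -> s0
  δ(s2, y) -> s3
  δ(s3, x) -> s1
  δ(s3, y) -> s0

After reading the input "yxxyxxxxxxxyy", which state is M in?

s0

s0 --y--> s1
s1 --x--> s0
s0 --x--> s0
s0 --y--> s1
s1 --x--> s0
s0 --x--> s0
s0 --x--> s0
s0 --x--> s0
s0 --x--> s0
s0 --x--> s0
s0 --x--> s0
s0 --y--> s1
s1 --y--> s0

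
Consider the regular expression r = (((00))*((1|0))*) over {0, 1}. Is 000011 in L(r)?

Split as ε·000011: ((00))* matches ε and ((1|0))* matches 000011.

yes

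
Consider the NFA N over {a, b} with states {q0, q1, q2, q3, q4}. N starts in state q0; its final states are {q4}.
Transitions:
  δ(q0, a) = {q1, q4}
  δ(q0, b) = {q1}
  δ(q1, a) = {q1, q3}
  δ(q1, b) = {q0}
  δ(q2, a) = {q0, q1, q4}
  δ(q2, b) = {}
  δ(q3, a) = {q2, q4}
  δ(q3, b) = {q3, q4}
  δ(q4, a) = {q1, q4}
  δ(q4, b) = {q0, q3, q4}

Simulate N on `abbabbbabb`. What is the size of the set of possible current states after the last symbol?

Start: {q0}
read a: {q1, q4}
read b: {q0, q3, q4}
read b: {q0, q1, q3, q4}
read a: {q1, q2, q3, q4}
read b: {q0, q3, q4}
read b: {q0, q1, q3, q4}
read b: {q0, q1, q3, q4}
read a: {q1, q2, q3, q4}
read b: {q0, q3, q4}
read b: {q0, q1, q3, q4}
Final reachable set {q0, q1, q3, q4} has 4 states.

4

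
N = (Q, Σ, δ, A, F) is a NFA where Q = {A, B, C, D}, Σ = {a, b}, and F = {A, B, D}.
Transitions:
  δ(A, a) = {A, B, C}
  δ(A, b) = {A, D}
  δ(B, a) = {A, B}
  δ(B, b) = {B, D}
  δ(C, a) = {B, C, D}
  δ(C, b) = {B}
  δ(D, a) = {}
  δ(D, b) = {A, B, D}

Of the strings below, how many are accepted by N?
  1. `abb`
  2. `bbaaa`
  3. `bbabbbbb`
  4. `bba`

`abb`: accepted
`bbaaa`: accepted
`bbabbbbb`: accepted
`bba`: accepted

4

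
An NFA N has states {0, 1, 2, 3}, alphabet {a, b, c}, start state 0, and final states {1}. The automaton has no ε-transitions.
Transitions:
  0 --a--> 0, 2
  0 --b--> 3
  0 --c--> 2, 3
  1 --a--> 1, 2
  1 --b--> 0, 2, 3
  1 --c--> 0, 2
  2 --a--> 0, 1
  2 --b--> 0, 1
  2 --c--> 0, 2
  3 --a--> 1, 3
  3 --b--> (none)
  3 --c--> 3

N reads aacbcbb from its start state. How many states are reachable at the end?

3

Start: {0}
read a: {0, 2}
read a: {0, 1, 2}
read c: {0, 2, 3}
read b: {0, 1, 3}
read c: {0, 2, 3}
read b: {0, 1, 3}
read b: {0, 2, 3}
Final reachable set {0, 2, 3} has 3 states.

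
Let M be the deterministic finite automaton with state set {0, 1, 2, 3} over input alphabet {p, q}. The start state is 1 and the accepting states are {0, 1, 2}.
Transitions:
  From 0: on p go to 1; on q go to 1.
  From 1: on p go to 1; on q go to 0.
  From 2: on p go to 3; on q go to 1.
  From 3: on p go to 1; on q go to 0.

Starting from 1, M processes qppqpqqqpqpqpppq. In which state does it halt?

0

1 --q--> 0
0 --p--> 1
1 --p--> 1
1 --q--> 0
0 --p--> 1
1 --q--> 0
0 --q--> 1
1 --q--> 0
0 --p--> 1
1 --q--> 0
0 --p--> 1
1 --q--> 0
0 --p--> 1
1 --p--> 1
1 --p--> 1
1 --q--> 0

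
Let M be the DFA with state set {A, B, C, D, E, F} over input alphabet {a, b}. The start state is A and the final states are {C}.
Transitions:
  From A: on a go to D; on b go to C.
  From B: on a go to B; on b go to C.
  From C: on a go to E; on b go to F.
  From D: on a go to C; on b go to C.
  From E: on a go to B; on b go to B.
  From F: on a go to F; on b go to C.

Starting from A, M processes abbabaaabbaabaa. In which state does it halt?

A --a--> D
D --b--> C
C --b--> F
F --a--> F
F --b--> C
C --a--> E
E --a--> B
B --a--> B
B --b--> C
C --b--> F
F --a--> F
F --a--> F
F --b--> C
C --a--> E
E --a--> B

B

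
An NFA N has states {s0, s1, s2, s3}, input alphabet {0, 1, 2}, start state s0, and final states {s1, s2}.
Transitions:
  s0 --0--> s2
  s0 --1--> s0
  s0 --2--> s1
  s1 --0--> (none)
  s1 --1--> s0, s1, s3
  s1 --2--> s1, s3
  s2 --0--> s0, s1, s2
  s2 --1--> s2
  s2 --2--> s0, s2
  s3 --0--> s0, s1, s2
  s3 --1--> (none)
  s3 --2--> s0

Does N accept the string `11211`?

Start: {s0}
read 1: {s0}
read 1: {s0}
read 2: {s1}
read 1: {s0, s1, s3}
read 1: {s0, s1, s3}
Reachable ∩ accepting = {s1} — nonempty.

accepted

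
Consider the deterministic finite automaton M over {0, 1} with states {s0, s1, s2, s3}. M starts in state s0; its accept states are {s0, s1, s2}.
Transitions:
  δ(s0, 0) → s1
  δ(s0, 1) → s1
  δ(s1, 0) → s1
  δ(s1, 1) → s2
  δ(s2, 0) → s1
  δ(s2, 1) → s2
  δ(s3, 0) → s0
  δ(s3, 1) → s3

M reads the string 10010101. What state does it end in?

s2

s0 --1--> s1
s1 --0--> s1
s1 --0--> s1
s1 --1--> s2
s2 --0--> s1
s1 --1--> s2
s2 --0--> s1
s1 --1--> s2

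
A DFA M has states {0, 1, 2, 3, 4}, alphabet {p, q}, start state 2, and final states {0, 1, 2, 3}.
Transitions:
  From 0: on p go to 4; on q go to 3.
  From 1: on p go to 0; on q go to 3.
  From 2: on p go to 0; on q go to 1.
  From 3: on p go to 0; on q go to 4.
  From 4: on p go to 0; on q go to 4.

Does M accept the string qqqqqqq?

2 --q--> 1
1 --q--> 3
3 --q--> 4
4 --q--> 4
4 --q--> 4
4 --q--> 4
4 --q--> 4
End in state 4, which is not an accepting state.

rejected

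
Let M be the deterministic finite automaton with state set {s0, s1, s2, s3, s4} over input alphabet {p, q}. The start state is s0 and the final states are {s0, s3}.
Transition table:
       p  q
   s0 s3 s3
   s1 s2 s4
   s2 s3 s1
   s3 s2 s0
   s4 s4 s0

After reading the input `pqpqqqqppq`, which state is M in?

s0 --p--> s3
s3 --q--> s0
s0 --p--> s3
s3 --q--> s0
s0 --q--> s3
s3 --q--> s0
s0 --q--> s3
s3 --p--> s2
s2 --p--> s3
s3 --q--> s0

s0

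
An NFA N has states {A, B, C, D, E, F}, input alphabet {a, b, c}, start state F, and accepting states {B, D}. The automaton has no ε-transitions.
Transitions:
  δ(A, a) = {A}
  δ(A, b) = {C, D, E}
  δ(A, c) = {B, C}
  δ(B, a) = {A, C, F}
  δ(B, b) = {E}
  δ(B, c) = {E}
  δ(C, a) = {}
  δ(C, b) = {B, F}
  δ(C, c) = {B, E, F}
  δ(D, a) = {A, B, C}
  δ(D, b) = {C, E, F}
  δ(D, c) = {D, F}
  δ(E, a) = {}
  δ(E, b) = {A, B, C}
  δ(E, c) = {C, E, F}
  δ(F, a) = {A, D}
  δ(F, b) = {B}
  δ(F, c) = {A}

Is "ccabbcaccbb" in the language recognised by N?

accepted

Start: {F}
read c: {A}
read c: {B, C}
read a: {A, C, F}
read b: {B, C, D, E, F}
read b: {A, B, C, E, F}
read c: {A, B, C, E, F}
read a: {A, C, D, F}
read c: {A, B, C, D, E, F}
read c: {A, B, C, D, E, F}
read b: {A, B, C, D, E, F}
read b: {A, B, C, D, E, F}
Reachable ∩ accepting = {B, D} — nonempty.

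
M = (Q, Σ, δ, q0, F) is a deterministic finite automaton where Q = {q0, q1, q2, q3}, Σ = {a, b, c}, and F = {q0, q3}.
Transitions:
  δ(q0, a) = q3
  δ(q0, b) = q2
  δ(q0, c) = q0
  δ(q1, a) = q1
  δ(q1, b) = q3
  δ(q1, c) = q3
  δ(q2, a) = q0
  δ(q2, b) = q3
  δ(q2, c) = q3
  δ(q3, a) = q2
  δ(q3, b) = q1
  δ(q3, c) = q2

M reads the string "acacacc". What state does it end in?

q0 --a--> q3
q3 --c--> q2
q2 --a--> q0
q0 --c--> q0
q0 --a--> q3
q3 --c--> q2
q2 --c--> q3

q3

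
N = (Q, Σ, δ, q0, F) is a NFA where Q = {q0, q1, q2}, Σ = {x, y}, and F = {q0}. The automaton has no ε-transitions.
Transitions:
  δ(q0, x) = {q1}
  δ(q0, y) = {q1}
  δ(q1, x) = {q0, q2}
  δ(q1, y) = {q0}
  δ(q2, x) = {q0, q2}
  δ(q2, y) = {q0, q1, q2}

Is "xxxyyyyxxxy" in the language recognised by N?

accepted

Start: {q0}
read x: {q1}
read x: {q0, q2}
read x: {q0, q1, q2}
read y: {q0, q1, q2}
read y: {q0, q1, q2}
read y: {q0, q1, q2}
read y: {q0, q1, q2}
read x: {q0, q1, q2}
read x: {q0, q1, q2}
read x: {q0, q1, q2}
read y: {q0, q1, q2}
Reachable ∩ accepting = {q0} — nonempty.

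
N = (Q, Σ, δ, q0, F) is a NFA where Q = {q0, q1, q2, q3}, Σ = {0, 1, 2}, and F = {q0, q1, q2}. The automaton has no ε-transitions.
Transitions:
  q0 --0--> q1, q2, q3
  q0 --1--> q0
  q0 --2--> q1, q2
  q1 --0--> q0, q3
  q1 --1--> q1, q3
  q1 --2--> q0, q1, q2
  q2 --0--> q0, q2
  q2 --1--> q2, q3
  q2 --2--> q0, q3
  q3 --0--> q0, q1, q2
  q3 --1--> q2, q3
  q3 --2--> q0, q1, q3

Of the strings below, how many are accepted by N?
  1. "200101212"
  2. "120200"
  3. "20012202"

3

"200101212": accepted
"120200": accepted
"20012202": accepted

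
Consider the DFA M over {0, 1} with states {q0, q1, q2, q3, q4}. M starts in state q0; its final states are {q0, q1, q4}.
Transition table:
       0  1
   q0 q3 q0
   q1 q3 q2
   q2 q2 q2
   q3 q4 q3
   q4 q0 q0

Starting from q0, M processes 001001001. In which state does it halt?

q0

q0 --0--> q3
q3 --0--> q4
q4 --1--> q0
q0 --0--> q3
q3 --0--> q4
q4 --1--> q0
q0 --0--> q3
q3 --0--> q4
q4 --1--> q0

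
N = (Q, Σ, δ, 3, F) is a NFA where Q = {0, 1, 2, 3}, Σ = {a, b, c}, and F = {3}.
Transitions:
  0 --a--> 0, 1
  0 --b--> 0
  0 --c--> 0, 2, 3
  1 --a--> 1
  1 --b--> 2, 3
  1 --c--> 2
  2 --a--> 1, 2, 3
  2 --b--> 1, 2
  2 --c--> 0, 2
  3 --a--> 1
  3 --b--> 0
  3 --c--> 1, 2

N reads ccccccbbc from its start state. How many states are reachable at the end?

4

Start: {3}
read c: {1, 2}
read c: {0, 2}
read c: {0, 2, 3}
read c: {0, 1, 2, 3}
read c: {0, 1, 2, 3}
read c: {0, 1, 2, 3}
read b: {0, 1, 2, 3}
read b: {0, 1, 2, 3}
read c: {0, 1, 2, 3}
Final reachable set {0, 1, 2, 3} has 4 states.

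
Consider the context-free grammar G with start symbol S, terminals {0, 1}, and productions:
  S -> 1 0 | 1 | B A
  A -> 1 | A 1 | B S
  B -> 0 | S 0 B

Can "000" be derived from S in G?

no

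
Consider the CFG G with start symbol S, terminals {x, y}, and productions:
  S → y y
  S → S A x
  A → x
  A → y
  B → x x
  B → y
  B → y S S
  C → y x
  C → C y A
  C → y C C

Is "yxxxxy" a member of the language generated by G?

no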